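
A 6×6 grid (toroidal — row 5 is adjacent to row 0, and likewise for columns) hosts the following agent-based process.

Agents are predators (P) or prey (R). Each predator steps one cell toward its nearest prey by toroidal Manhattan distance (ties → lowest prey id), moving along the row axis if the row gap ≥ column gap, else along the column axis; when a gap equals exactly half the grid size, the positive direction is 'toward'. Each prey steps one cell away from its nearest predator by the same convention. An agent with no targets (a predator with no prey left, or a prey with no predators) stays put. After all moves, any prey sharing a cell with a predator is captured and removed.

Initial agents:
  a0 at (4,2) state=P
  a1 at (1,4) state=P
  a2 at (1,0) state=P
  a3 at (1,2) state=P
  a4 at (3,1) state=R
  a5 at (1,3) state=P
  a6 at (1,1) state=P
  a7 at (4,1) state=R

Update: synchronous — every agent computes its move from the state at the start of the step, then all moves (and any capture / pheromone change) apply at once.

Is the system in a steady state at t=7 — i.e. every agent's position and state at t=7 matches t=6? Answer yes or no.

yes

t=1: a0@(4,1):P a1@(1,5):P a2@(2,0):P a3@(2,2):P a5@(2,3):P a6@(2,1):P a7@(4,0):R
t=2: a0@(4,0):P a1@(2,5):P a2@(3,0):P a3@(3,2):P a5@(2,4):P a6@(3,1):P a7@(4,5):R
t=3: a0@(4,5):P a1@(3,5):P a2@(4,0):P a3@(3,3):P a5@(3,4):P a6@(3,0):P a7@(4,4):R
t=4: a0@(4,4):P a1@(4,5):P a2@(4,5):P a3@(4,3):P a5@(4,4):P a6@(3,5):P
t=5: (unchanged — steady state)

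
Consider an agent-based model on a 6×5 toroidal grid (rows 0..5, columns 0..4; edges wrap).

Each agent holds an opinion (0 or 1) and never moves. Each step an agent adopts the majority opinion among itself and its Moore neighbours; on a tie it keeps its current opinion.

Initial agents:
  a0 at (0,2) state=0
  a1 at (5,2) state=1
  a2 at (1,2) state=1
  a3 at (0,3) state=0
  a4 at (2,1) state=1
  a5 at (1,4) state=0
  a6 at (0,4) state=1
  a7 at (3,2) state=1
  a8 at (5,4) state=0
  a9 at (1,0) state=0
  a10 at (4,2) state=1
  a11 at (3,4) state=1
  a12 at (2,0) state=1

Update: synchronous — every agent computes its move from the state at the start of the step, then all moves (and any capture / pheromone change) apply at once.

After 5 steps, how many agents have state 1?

8

t=1: a0@(0,2):0 a1@(5,2):1 a2@(1,2):1 a3@(0,3):0 a4@(2,1):1 a5@(1,4):0 a6@(0,4):0 a7@(3,2):1 a8@(5,4):0 a9@(1,0):1 a10@(4,2):1 a11@(3,4):1 a12@(2,0):1
t=2: (unchanged — steady state)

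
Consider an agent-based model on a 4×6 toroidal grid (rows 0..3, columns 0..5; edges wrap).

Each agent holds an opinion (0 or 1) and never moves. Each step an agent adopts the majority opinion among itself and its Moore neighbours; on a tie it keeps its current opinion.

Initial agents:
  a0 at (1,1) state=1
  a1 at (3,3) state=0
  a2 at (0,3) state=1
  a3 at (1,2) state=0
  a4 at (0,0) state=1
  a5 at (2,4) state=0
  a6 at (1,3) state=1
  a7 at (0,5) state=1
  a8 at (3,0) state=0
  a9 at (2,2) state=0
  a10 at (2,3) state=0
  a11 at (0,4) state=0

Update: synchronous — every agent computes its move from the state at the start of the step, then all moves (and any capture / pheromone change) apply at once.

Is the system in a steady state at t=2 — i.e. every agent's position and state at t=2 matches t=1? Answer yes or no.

t=1: a0@(1,1):1 a1@(3,3):0 a2@(0,3):0 a3@(1,2):0 a4@(0,0):1 a5@(2,4):0 a6@(1,3):0 a7@(0,5):1 a8@(3,0):1 a9@(2,2):0 a10@(2,3):0 a11@(0,4):1
t=2: a0@(1,1):1 a1@(3,3):0 a2@(0,3):0 a3@(1,2):0 a4@(0,0):1 a5@(2,4):0 a6@(1,3):0 a7@(0,5):1 a8@(3,0):1 a9@(2,2):0 a10@(2,3):0 a11@(0,4):0

no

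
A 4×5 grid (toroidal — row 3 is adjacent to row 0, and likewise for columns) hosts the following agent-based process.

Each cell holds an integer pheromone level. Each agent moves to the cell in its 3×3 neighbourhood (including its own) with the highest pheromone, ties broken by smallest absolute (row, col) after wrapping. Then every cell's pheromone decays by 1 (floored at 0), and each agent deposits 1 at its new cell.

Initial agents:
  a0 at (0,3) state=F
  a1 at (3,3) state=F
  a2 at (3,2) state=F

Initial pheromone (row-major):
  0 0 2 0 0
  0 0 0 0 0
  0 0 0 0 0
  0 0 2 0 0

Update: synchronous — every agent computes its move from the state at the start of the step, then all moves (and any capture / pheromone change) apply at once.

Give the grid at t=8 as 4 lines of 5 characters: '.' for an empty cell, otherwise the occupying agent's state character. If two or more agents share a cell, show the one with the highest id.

t=1: a0@(0,2) a1@(0,2) a2@(0,2) | pheromone: 0 0 4 0 0 / 0 0 0 0 0 / 0 0 0 0 0 / 0 0 1 0 0
t=2: a0@(0,2) a1@(0,2) a2@(0,2) | pheromone: 0 0 6 0 0 / 0 0 0 0 0 / 0 0 0 0 0 / 0 0 0 0 0
t=3: a0@(0,2) a1@(0,2) a2@(0,2) | pheromone: 0 0 8 0 0 / 0 0 0 0 0 / 0 0 0 0 0 / 0 0 0 0 0
t=4: a0@(0,2) a1@(0,2) a2@(0,2) | pheromone: 0 0 10 0 0 / 0 0 0 0 0 / 0 0 0 0 0 / 0 0 0 0 0
t=5: a0@(0,2) a1@(0,2) a2@(0,2) | pheromone: 0 0 12 0 0 / 0 0 0 0 0 / 0 0 0 0 0 / 0 0 0 0 0
t=6: a0@(0,2) a1@(0,2) a2@(0,2) | pheromone: 0 0 14 0 0 / 0 0 0 0 0 / 0 0 0 0 0 / 0 0 0 0 0
t=7: a0@(0,2) a1@(0,2) a2@(0,2) | pheromone: 0 0 16 0 0 / 0 0 0 0 0 / 0 0 0 0 0 / 0 0 0 0 0
t=8: a0@(0,2) a1@(0,2) a2@(0,2) | pheromone: 0 0 18 0 0 / 0 0 0 0 0 / 0 0 0 0 0 / 0 0 0 0 0

..F..
.....
.....
.....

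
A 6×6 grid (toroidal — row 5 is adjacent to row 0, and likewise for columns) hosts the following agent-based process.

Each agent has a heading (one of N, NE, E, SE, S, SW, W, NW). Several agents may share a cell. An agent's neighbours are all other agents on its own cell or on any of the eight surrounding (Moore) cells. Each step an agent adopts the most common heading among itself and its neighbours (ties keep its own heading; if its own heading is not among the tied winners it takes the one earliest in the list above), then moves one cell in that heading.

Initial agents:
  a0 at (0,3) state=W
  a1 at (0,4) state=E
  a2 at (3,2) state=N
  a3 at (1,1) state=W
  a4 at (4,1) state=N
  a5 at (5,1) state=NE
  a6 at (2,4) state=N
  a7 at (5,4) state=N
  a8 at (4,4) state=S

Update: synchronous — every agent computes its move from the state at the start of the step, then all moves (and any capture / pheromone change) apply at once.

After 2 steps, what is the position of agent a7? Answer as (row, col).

t=1: a0@(0,2):W a1@(0,5):E a2@(2,2):N a3@(1,0):W a4@(3,1):N a5@(4,2):NE a6@(1,4):N a7@(4,4):N a8@(5,4):S
t=2: a0@(0,1):W a1@(0,0):E a2@(1,2):N a3@(1,5):W a4@(2,1):N a5@(3,3):NE a6@(0,4):N a7@(3,4):N a8@(0,4):S

(3, 4)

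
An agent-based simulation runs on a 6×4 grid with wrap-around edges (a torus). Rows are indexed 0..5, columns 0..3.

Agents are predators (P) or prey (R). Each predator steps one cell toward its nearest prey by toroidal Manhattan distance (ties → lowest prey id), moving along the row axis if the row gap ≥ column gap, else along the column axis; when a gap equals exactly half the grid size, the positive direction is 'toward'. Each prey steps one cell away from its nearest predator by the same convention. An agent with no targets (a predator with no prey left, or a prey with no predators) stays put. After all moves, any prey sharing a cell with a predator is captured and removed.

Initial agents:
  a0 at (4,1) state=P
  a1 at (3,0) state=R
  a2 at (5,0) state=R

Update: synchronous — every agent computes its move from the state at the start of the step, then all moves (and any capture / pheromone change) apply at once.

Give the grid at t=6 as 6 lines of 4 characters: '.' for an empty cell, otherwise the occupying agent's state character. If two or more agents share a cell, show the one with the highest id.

....
R...
....
R...
.P..
....

t=1: a0@(3,1):P a1@(2,0):R a2@(0,0):R
t=2: a0@(2,1):P a1@(1,0):R a2@(5,0):R
t=3: a0@(1,1):P a1@(0,0):R a2@(4,0):R
t=4: a0@(0,1):P a1@(5,0):R a2@(3,0):R
t=5: a0@(5,1):P a1@(4,0):R a2@(2,0):R
t=6: a0@(4,1):P a1@(3,0):R a2@(1,0):R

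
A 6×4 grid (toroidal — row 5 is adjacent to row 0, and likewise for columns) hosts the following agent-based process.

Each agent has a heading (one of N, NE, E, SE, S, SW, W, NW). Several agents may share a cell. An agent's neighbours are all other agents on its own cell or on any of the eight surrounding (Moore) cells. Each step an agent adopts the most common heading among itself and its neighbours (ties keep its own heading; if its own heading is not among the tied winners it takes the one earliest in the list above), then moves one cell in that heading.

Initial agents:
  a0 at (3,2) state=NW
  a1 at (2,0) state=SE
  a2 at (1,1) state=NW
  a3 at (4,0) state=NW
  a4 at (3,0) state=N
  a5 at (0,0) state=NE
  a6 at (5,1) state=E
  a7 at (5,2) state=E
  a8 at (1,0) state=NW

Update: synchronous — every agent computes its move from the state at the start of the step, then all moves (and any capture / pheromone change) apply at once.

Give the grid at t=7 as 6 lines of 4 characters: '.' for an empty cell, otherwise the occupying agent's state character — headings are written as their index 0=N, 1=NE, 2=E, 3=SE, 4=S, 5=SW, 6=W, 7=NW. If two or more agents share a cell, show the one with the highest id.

t=1: a0@(2,1):NW a1@(1,3):NW a2@(0,0):NW a3@(3,3):NW a4@(2,0):N a5@(5,3):NW a6@(5,2):E a7@(5,3):E a8@(0,3):NW
t=2: a0@(1,0):NW a1@(0,2):NW a2@(5,3):NW a3@(2,2):NW a4@(1,3):NW a5@(4,2):NW a6@(5,3):E a7@(4,2):NW a8@(5,2):NW
t=3: a0@(0,3):NW a1@(5,1):NW a2@(4,2):NW a3@(1,1):NW a4@(0,2):NW a5@(3,1):NW a6@(4,2):NW a7@(3,1):NW a8@(4,1):NW
t=4: a0@(5,2):NW a1@(4,0):NW a2@(3,1):NW a3@(0,0):NW a4@(5,1):NW a5@(2,0):NW a6@(3,1):NW a7@(2,0):NW a8@(3,0):NW
t=5: a0@(4,1):NW a1@(3,3):NW a2@(2,0):NW a3@(5,3):NW a4@(4,0):NW a5@(1,3):NW a6@(2,0):NW a7@(1,3):NW a8@(2,3):NW
t=6: a0@(3,0):NW a1@(2,2):NW a2@(1,3):NW a3@(4,2):NW a4@(3,3):NW a5@(0,2):NW a6@(1,3):NW a7@(0,2):NW a8@(1,2):NW
t=7: a0@(2,3):NW a1@(1,1):NW a2@(0,2):NW a3@(3,1):NW a4@(2,2):NW a5@(5,1):NW a6@(0,2):NW a7@(5,1):NW a8@(0,1):NW

.77.
.7..
..77
.7..
....
.7..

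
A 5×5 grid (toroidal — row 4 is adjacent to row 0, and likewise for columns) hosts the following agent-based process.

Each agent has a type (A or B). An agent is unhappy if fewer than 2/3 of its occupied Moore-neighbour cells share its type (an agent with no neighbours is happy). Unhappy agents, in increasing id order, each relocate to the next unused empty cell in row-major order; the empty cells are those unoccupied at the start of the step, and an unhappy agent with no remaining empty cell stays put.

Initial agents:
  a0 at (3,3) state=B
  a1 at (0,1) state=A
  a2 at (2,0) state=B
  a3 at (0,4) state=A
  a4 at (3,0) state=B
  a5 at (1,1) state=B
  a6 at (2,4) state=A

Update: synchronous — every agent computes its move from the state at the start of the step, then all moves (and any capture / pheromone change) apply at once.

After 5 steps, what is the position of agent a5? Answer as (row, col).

(2, 2)

t=1: a0@(0,0):B a1@(0,2):A a2@(2,0):B a3@(0,4):A a4@(0,3):B a5@(1,0):B a6@(1,2):A
t=2: a0@(0,1):B a1@(1,1):A a2@(2,0):B a3@(1,3):A a4@(1,4):B a5@(1,0):B a6@(2,1):A
t=3: a0@(0,0):B a1@(0,2):A a2@(0,3):B a3@(0,4):A a4@(1,4):B a5@(1,2):B a6@(2,2):A
t=4: a0@(0,1):B a1@(1,0):A a2@(1,1):B a3@(1,3):A a4@(1,4):B a5@(2,0):B a6@(2,1):A
t=5: a0@(0,0):B a1@(0,2):A a2@(0,3):B a3@(0,4):A a4@(1,2):B a5@(2,2):B a6@(2,3):A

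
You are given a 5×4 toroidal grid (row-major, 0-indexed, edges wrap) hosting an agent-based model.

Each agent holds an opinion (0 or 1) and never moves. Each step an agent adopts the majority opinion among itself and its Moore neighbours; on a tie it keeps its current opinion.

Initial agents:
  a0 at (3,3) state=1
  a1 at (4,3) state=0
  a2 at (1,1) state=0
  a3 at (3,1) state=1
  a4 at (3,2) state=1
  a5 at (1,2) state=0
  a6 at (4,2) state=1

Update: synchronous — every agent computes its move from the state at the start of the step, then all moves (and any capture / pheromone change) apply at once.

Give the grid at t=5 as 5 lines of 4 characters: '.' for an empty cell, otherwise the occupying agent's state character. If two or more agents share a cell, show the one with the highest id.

t=1: a0@(3,3):1 a1@(4,3):1 a2@(1,1):0 a3@(3,1):1 a4@(3,2):1 a5@(1,2):0 a6@(4,2):1
t=2: (unchanged — steady state)

....
.00.
....
.111
..11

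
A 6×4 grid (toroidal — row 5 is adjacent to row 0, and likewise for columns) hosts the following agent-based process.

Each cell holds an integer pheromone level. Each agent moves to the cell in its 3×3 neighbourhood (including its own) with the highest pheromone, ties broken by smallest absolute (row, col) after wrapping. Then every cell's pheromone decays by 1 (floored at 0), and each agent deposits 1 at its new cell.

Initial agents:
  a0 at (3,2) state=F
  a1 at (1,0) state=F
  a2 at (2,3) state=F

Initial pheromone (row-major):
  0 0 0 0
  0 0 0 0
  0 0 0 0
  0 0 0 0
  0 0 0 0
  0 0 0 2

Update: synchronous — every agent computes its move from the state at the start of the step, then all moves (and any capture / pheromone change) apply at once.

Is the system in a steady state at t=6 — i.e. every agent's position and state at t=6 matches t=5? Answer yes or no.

t=1: a0@(2,1) a1@(0,0) a2@(1,0) | pheromone: 1 0 0 0 / 1 0 0 0 / 0 1 0 0 / 0 0 0 0 / 0 0 0 0 / 0 0 0 1
t=2: a0@(1,0) a1@(0,0) a2@(0,0) | pheromone: 2 0 0 0 / 1 0 0 0 / 0 0 0 0 / 0 0 0 0 / 0 0 0 0 / 0 0 0 0
t=3: a0@(0,0) a1@(0,0) a2@(0,0) | pheromone: 4 0 0 0 / 0 0 0 0 / 0 0 0 0 / 0 0 0 0 / 0 0 0 0 / 0 0 0 0
t=4: a0@(0,0) a1@(0,0) a2@(0,0) | pheromone: 6 0 0 0 / 0 0 0 0 / 0 0 0 0 / 0 0 0 0 / 0 0 0 0 / 0 0 0 0
t=5: a0@(0,0) a1@(0,0) a2@(0,0) | pheromone: 8 0 0 0 / 0 0 0 0 / 0 0 0 0 / 0 0 0 0 / 0 0 0 0 / 0 0 0 0
t=6: a0@(0,0) a1@(0,0) a2@(0,0) | pheromone: 10 0 0 0 / 0 0 0 0 / 0 0 0 0 / 0 0 0 0 / 0 0 0 0 / 0 0 0 0

yes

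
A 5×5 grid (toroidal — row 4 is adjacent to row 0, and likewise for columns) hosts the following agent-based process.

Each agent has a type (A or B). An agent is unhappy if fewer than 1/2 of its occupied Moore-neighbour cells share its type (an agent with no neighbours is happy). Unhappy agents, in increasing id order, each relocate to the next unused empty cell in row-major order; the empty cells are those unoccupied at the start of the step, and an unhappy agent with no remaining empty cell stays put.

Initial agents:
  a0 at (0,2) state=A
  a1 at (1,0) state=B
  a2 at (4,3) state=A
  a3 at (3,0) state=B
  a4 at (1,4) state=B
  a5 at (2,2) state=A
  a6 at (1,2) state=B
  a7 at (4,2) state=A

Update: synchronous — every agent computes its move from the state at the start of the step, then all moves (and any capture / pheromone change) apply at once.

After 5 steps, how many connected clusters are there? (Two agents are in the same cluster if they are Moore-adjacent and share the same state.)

t=1: a0@(0,2):A a1@(1,0):B a2@(4,3):A a3@(3,0):B a4@(1,4):B a5@(0,0):A a6@(0,1):B a7@(4,2):A
t=2: a0@(0,2):A a1@(1,0):B a2@(4,3):A a3@(3,0):B a4@(1,4):B a5@(0,3):A a6@(0,4):B a7@(4,2):A
t=3: (unchanged — steady state)

3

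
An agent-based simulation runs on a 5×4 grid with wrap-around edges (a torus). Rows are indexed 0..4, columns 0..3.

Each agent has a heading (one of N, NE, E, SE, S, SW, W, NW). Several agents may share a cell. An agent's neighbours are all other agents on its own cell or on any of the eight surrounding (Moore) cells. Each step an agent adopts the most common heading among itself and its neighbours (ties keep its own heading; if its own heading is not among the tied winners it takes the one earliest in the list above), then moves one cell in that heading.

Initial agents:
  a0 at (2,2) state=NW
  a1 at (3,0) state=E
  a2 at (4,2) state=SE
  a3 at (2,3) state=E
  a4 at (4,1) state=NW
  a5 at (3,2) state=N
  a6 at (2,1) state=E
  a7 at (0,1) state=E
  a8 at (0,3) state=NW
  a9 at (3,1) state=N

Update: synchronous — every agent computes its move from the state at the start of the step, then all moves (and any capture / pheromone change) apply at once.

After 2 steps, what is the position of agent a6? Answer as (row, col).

t=1: a0@(1,2):N a1@(3,1):E a2@(3,2):N a3@(2,0):E a4@(3,1):N a5@(2,2):N a6@(2,2):E a7@(0,2):E a8@(4,2):NW a9@(2,1):N
t=2: a0@(0,2):N a1@(2,1):N a2@(2,2):N a3@(2,1):E a4@(2,1):N a5@(1,2):N a6@(1,2):N a7@(0,3):E a8@(3,2):N a9@(1,1):N

(1, 2)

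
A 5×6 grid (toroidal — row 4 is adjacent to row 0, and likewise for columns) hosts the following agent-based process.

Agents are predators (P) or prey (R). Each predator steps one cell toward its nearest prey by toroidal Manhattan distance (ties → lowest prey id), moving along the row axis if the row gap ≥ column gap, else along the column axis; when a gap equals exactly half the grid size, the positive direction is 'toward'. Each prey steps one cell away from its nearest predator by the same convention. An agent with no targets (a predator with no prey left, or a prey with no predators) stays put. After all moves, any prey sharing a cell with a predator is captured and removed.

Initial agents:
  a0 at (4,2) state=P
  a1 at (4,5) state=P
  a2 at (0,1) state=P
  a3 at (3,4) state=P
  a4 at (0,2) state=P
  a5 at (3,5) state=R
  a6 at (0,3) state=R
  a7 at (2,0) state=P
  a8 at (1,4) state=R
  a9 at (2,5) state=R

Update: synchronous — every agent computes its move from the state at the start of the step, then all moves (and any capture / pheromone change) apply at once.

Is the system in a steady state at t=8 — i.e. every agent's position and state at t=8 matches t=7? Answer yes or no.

t=1: a0@(0,2):P a1@(3,5):P a2@(0,2):P a3@(3,5):P a4@(0,3):P a6@(0,4):R a7@(2,5):P a8@(0,4):R a9@(2,4):R
t=2: a0@(0,3):P a1@(2,5):P a2@(0,3):P a3@(2,5):P a4@(0,4):P a6@(0,5):R a7@(2,4):P a8@(0,5):R a9@(2,3):R
t=3: a0@(0,4):P a1@(1,5):P a2@(0,4):P a3@(1,5):P a4@(0,5):P a6@(0,0):R a7@(2,3):P a8@(0,0):R a9@(2,2):R
t=4: a0@(0,5):P a1@(0,5):P a2@(0,5):P a3@(0,5):P a4@(0,0):P a6@(0,1):R a7@(2,2):P a8@(0,1):R a9@(2,1):R
t=5: a0@(0,0):P a1@(0,0):P a2@(0,0):P a3@(0,0):P a4@(0,1):P a6@(0,2):R a7@(2,1):P a8@(0,2):R a9@(2,0):R
t=6: a0@(0,1):P a1@(0,1):P a2@(0,1):P a3@(0,1):P a4@(0,2):P a6@(0,3):R a7@(2,0):P a8@(0,3):R a9@(2,5):R
t=7: a0@(0,2):P a1@(0,2):P a2@(0,2):P a3@(0,2):P a4@(0,3):P a6@(0,4):R a7@(2,5):P a8@(0,4):R a9@(2,4):R
t=8: a0@(0,3):P a1@(0,3):P a2@(0,3):P a3@(0,3):P a4@(0,4):P a6@(0,5):R a7@(2,4):P a8@(0,5):R a9@(2,3):R

no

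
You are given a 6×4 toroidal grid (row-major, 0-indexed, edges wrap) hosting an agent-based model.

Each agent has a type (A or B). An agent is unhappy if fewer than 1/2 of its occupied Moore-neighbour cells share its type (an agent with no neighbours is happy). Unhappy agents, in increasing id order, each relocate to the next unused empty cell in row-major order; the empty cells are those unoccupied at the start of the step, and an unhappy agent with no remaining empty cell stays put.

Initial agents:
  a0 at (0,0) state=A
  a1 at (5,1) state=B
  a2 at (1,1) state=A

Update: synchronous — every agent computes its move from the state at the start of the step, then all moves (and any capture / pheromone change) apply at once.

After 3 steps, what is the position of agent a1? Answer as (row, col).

t=1: a0@(0,0):A a1@(0,1):B a2@(1,1):A
t=2: a0@(0,0):A a1@(0,2):B a2@(1,1):A
t=3: a0@(0,0):A a1@(0,1):B a2@(1,1):A

(0, 1)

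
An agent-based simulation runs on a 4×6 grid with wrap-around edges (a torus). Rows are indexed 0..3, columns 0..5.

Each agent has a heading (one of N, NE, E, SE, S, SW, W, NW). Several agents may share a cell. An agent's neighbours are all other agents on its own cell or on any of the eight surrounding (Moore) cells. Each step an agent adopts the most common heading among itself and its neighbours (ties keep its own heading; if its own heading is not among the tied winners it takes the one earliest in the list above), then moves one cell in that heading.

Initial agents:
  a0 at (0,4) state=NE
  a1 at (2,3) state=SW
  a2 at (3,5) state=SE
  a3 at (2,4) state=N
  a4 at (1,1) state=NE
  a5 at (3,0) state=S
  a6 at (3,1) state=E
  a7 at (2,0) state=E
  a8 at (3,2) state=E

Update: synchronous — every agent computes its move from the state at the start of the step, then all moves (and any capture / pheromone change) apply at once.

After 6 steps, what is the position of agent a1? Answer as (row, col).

t=1: a0@(3,5):NE a1@(3,2):SW a2@(0,0):SE a3@(1,4):N a4@(0,2):NE a5@(3,1):E a6@(3,2):E a7@(2,1):E a8@(3,3):E
t=2: a0@(2,0):NE a1@(3,3):E a2@(1,1):SE a3@(0,4):N a4@(0,3):E a5@(3,2):E a6@(3,3):E a7@(2,2):E a8@(3,4):E
t=3: a0@(1,1):NE a1@(3,4):E a2@(2,2):SE a3@(0,5):E a4@(0,4):E a5@(3,3):E a6@(3,4):E a7@(2,3):E a8@(3,5):E
t=4: a0@(0,2):NE a1@(3,5):E a2@(2,3):E a3@(0,0):E a4@(0,5):E a5@(3,4):E a6@(3,5):E a7@(2,4):E a8@(3,0):E
t=5: a0@(3,3):NE a1@(3,0):E a2@(2,4):E a3@(0,1):E a4@(0,0):E a5@(3,5):E a6@(3,0):E a7@(2,5):E a8@(3,1):E
t=6: a0@(2,4):NE a1@(3,1):E a2@(2,5):E a3@(0,2):E a4@(0,1):E a5@(3,0):E a6@(3,1):E a7@(2,0):E a8@(3,2):E

(3, 1)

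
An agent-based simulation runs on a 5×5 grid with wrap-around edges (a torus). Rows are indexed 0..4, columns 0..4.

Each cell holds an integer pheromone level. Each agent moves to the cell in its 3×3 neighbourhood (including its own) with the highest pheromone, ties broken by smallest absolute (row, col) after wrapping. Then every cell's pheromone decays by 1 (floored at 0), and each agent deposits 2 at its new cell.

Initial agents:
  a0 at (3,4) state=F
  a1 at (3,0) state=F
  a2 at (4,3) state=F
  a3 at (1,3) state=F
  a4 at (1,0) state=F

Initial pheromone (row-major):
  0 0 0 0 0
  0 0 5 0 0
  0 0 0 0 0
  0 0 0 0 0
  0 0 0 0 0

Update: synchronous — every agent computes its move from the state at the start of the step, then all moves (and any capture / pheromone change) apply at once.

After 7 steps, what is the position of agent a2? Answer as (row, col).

t=1: a0@(2,0) a1@(2,0) a2@(0,2) a3@(1,2) a4@(0,0) | pheromone: 2 0 2 0 0 / 0 0 6 0 0 / 4 0 0 0 0 / 0 0 0 0 0 / 0 0 0 0 0
t=2: a0@(2,0) a1@(2,0) a2@(1,2) a3@(1,2) a4@(0,0) | pheromone: 3 0 1 0 0 / 0 0 9 0 0 / 7 0 0 0 0 / 0 0 0 0 0 / 0 0 0 0 0
t=3: a0@(2,0) a1@(2,0) a2@(1,2) a3@(1,2) a4@(0,0) | pheromone: 4 0 0 0 0 / 0 0 12 0 0 / 10 0 0 0 0 / 0 0 0 0 0 / 0 0 0 0 0
t=4: a0@(2,0) a1@(2,0) a2@(1,2) a3@(1,2) a4@(0,0) | pheromone: 5 0 0 0 0 / 0 0 15 0 0 / 13 0 0 0 0 / 0 0 0 0 0 / 0 0 0 0 0
t=5: a0@(2,0) a1@(2,0) a2@(1,2) a3@(1,2) a4@(0,0) | pheromone: 6 0 0 0 0 / 0 0 18 0 0 / 16 0 0 0 0 / 0 0 0 0 0 / 0 0 0 0 0
t=6: a0@(2,0) a1@(2,0) a2@(1,2) a3@(1,2) a4@(0,0) | pheromone: 7 0 0 0 0 / 0 0 21 0 0 / 19 0 0 0 0 / 0 0 0 0 0 / 0 0 0 0 0
t=7: a0@(2,0) a1@(2,0) a2@(1,2) a3@(1,2) a4@(0,0) | pheromone: 8 0 0 0 0 / 0 0 24 0 0 / 22 0 0 0 0 / 0 0 0 0 0 / 0 0 0 0 0

(1, 2)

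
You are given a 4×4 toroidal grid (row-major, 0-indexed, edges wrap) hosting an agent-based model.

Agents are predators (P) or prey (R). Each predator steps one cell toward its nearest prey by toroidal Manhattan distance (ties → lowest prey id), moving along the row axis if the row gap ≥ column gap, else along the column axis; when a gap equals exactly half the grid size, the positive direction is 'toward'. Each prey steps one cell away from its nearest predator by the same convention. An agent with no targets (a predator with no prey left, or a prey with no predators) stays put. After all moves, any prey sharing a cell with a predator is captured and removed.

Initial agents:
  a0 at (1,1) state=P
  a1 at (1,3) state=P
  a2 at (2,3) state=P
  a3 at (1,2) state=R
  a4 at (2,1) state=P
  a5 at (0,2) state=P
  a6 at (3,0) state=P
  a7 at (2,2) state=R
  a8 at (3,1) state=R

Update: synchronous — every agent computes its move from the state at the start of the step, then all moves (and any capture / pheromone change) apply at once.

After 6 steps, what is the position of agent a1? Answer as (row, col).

(1, 3)

t=1: a0@(1,2):P a1@(1,2):P a2@(2,2):P a3@(1,3):R a4@(2,2):P a5@(1,2):P a6@(3,1):P a7@(2,1):R a8@(0,1):R
t=2: a0@(1,3):P a1@(1,3):P a2@(2,1):P a3@(1,0):R a4@(2,1):P a5@(1,3):P a6@(2,1):P a7@(2,0):R a8@(1,1):R
t=3: a0@(1,0):P a1@(1,0):P a2@(2,0):P a3@(1,1):R a4@(2,0):P a5@(1,0):P a6@(2,0):P a7@(2,3):R a8@(0,1):R
t=4: a0@(1,1):P a1@(1,1):P a2@(2,3):P a3@(1,2):R a4@(2,3):P a5@(1,1):P a6@(2,3):P a7@(2,2):R a8@(3,1):R
t=5: a0@(1,2):P a1@(1,2):P a2@(2,2):P a3@(1,3):R a4@(2,2):P a5@(1,2):P a6@(2,2):P a7@(2,1):R a8@(2,1):R
t=6: a0@(1,3):P a1@(1,3):P a2@(2,1):P a3@(1,0):R a4@(2,1):P a5@(1,3):P a6@(2,1):P a7@(2,0):R a8@(2,0):R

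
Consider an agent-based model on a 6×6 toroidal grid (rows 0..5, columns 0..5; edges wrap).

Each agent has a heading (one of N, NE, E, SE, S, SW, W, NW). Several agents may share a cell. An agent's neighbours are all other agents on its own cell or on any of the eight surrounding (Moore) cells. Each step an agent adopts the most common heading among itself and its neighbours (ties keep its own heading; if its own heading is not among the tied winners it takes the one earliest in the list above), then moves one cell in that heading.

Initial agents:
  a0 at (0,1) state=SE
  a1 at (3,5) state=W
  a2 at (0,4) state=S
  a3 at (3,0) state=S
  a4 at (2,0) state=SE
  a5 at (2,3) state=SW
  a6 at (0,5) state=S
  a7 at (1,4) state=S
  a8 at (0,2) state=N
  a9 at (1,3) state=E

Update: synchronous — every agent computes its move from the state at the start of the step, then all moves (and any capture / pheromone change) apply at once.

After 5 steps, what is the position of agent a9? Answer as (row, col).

(0, 3)

t=1: a0@(1,2):SE a1@(3,4):W a2@(1,4):S a3@(4,0):S a4@(3,1):SE a5@(3,2):SW a6@(1,5):S a7@(2,4):S a8@(5,2):N a9@(2,3):S
t=2: a0@(2,3):SE a1@(4,4):S a2@(2,4):S a3@(5,0):S a4@(4,2):SE a5@(4,1):SW a6@(2,5):S a7@(3,4):S a8@(4,2):N a9@(3,3):S
t=3: a0@(3,3):S a1@(5,4):S a2@(3,4):S a3@(0,0):S a4@(5,3):SE a5@(5,0):SW a6@(3,5):S a7@(4,4):S a8@(3,2):N a9@(4,3):S
t=4: a0@(4,3):S a1@(0,4):S a2@(4,4):S a3@(1,0):S a4@(0,3):S a5@(0,5):SW a6@(4,5):S a7@(5,4):S a8@(4,2):S a9@(5,3):S
t=5: a0@(5,3):S a1@(1,4):S a2@(5,4):S a3@(2,0):S a4@(1,3):S a5@(1,5):S a6@(5,5):S a7@(0,4):S a8@(5,2):S a9@(0,3):S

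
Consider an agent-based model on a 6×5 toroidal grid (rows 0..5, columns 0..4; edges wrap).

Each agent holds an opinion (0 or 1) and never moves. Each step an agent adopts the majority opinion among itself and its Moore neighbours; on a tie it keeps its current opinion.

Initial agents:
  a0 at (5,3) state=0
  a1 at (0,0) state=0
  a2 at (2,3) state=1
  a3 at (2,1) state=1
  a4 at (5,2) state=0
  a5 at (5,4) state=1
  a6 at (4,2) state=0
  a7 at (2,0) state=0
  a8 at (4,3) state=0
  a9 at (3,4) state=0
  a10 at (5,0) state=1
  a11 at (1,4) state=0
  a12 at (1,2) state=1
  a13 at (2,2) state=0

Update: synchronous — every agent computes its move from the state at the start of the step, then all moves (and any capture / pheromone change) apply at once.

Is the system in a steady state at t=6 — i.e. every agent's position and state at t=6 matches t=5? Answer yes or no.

yes

t=1: a0@(5,3):0 a1@(0,0):0 a2@(2,3):0 a3@(2,1):1 a4@(5,2):0 a5@(5,4):0 a6@(4,2):0 a7@(2,0):0 a8@(4,3):0 a9@(3,4):0 a10@(5,0):1 a11@(1,4):0 a12@(1,2):1 a13@(2,2):1
t=2: a0@(5,3):0 a1@(0,0):0 a2@(2,3):0 a3@(2,1):1 a4@(5,2):0 a5@(5,4):0 a6@(4,2):0 a7@(2,0):0 a8@(4,3):0 a9@(3,4):0 a10@(5,0):0 a11@(1,4):0 a12@(1,2):1 a13@(2,2):1
t=3: (unchanged — steady state)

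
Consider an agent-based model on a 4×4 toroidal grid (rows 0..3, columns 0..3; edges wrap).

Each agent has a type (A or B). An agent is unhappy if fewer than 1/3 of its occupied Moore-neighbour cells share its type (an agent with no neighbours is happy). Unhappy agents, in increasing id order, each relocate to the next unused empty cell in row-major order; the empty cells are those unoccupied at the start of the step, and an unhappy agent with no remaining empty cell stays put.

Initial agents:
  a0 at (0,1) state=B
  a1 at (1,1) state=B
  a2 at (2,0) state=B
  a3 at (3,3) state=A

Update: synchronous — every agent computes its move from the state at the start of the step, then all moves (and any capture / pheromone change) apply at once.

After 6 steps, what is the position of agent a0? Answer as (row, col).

t=1: a0@(0,1):B a1@(1,1):B a2@(2,0):B a3@(0,0):A
t=2: a0@(0,1):B a1@(1,1):B a2@(2,0):B a3@(0,2):A
t=3: a0@(0,1):B a1@(1,1):B a2@(2,0):B a3@(0,0):A
t=4: a0@(0,1):B a1@(1,1):B a2@(2,0):B a3@(0,2):A
t=5: a0@(0,1):B a1@(1,1):B a2@(2,0):B a3@(0,0):A
t=6: a0@(0,1):B a1@(1,1):B a2@(2,0):B a3@(0,2):A

(0, 1)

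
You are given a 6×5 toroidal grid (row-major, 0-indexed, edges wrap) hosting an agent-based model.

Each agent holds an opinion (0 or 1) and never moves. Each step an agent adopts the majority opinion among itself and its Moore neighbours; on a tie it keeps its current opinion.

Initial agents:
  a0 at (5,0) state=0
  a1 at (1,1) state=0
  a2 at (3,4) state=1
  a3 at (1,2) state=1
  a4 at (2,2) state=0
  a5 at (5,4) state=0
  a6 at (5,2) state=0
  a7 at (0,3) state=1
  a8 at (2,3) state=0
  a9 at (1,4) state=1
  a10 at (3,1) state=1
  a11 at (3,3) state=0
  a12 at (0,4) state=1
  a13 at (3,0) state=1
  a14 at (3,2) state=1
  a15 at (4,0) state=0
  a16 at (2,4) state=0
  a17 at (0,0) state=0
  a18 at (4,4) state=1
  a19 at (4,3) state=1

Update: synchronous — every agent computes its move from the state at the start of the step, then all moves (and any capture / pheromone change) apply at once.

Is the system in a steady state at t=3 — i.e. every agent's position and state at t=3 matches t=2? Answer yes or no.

t=1: a0@(5,0):0 a1@(1,1):0 a2@(3,4):1 a3@(1,2):0 a4@(2,2):0 a5@(5,4):0 a6@(5,2):1 a7@(0,3):1 a8@(2,3):0 a9@(1,4):1 a10@(3,1):1 a11@(3,3):0 a12@(0,4):1 a13@(3,0):1 a14@(3,2):1 a15@(4,0):1 a16@(2,4):0 a17@(0,0):0 a18@(4,4):1 a19@(4,3):1
t=2: a0@(5,0):0 a1@(1,1):0 a2@(3,4):1 a3@(1,2):0 a4@(2,2):0 a5@(5,4):1 a6@(5,2):1 a7@(0,3):1 a8@(2,3):0 a9@(1,4):1 a10@(3,1):1 a11@(3,3):0 a12@(0,4):1 a13@(3,0):1 a14@(3,2):1 a15@(4,0):1 a16@(2,4):0 a17@(0,0):0 a18@(4,4):1 a19@(4,3):1
t=3: a0@(5,0):1 a1@(1,1):0 a2@(3,4):1 a3@(1,2):0 a4@(2,2):0 a5@(5,4):1 a6@(5,2):1 a7@(0,3):1 a8@(2,3):0 a9@(1,4):1 a10@(3,1):1 a11@(3,3):0 a12@(0,4):1 a13@(3,0):1 a14@(3,2):1 a15@(4,0):1 a16@(2,4):0 a17@(0,0):0 a18@(4,4):1 a19@(4,3):1

no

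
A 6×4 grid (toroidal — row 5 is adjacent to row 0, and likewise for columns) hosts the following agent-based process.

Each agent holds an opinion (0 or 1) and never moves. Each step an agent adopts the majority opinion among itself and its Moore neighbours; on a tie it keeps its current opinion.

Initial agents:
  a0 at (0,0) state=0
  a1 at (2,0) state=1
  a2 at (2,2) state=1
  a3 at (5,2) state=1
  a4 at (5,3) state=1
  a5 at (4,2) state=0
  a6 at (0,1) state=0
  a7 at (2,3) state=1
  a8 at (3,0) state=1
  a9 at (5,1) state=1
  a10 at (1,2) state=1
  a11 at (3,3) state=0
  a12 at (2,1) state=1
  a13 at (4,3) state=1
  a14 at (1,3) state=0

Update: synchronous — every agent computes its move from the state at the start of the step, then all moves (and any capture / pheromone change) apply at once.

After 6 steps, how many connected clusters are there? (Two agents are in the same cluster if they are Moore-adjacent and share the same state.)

1

t=1: a0@(0,0):0 a1@(2,0):1 a2@(2,2):1 a3@(5,2):1 a4@(5,3):1 a5@(4,2):1 a6@(0,1):1 a7@(2,3):1 a8@(3,0):1 a9@(5,1):0 a10@(1,2):1 a11@(3,3):1 a12@(2,1):1 a13@(4,3):1 a14@(1,3):1
t=2: a0@(0,0):1 a1@(2,0):1 a2@(2,2):1 a3@(5,2):1 a4@(5,3):1 a5@(4,2):1 a6@(0,1):1 a7@(2,3):1 a8@(3,0):1 a9@(5,1):1 a10@(1,2):1 a11@(3,3):1 a12@(2,1):1 a13@(4,3):1 a14@(1,3):1
t=3: (unchanged — steady state)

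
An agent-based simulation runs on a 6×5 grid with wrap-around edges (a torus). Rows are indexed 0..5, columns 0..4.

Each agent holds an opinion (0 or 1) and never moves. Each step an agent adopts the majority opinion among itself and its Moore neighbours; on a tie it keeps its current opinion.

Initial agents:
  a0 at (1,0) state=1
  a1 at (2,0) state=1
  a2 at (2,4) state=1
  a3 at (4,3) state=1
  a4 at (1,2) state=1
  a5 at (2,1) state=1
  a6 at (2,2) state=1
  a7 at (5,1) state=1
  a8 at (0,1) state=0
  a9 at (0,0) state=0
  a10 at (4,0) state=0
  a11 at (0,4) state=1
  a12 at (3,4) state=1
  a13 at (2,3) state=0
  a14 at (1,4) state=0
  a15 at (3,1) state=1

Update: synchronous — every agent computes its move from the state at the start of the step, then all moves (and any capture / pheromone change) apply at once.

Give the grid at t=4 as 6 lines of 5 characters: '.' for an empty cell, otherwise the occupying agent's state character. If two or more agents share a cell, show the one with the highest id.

11..1
1.1.1
11111
.1..1
1..1.
.1...

t=1: a0@(1,0):1 a1@(2,0):1 a2@(2,4):1 a3@(4,3):1 a4@(1,2):1 a5@(2,1):1 a6@(2,2):1 a7@(5,1):0 a8@(0,1):1 a9@(0,0):0 a10@(4,0):1 a11@(0,4):1 a12@(3,4):1 a13@(2,3):1 a14@(1,4):1 a15@(3,1):1
t=2: a0@(1,0):1 a1@(2,0):1 a2@(2,4):1 a3@(4,3):1 a4@(1,2):1 a5@(2,1):1 a6@(2,2):1 a7@(5,1):0 a8@(0,1):1 a9@(0,0):1 a10@(4,0):1 a11@(0,4):1 a12@(3,4):1 a13@(2,3):1 a14@(1,4):1 a15@(3,1):1
t=3: a0@(1,0):1 a1@(2,0):1 a2@(2,4):1 a3@(4,3):1 a4@(1,2):1 a5@(2,1):1 a6@(2,2):1 a7@(5,1):1 a8@(0,1):1 a9@(0,0):1 a10@(4,0):1 a11@(0,4):1 a12@(3,4):1 a13@(2,3):1 a14@(1,4):1 a15@(3,1):1
t=4: (unchanged — steady state)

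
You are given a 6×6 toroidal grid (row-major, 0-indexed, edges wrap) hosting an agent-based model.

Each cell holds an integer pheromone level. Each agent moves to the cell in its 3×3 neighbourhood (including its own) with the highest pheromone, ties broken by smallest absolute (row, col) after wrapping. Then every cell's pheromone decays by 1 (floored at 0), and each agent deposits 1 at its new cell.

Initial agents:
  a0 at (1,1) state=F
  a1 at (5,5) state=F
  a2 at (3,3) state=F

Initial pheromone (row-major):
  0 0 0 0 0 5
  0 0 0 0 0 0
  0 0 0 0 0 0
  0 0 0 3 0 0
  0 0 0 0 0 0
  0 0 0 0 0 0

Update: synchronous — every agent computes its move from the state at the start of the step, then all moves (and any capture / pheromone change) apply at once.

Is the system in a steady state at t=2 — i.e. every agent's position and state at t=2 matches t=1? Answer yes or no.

t=1: a0@(0,0) a1@(0,5) a2@(3,3) | pheromone: 1 0 0 0 0 5 / 0 0 0 0 0 0 / 0 0 0 0 0 0 / 0 0 0 3 0 0 / 0 0 0 0 0 0 / 0 0 0 0 0 0
t=2: a0@(0,5) a1@(0,5) a2@(3,3) | pheromone: 0 0 0 0 0 6 / 0 0 0 0 0 0 / 0 0 0 0 0 0 / 0 0 0 3 0 0 / 0 0 0 0 0 0 / 0 0 0 0 0 0

no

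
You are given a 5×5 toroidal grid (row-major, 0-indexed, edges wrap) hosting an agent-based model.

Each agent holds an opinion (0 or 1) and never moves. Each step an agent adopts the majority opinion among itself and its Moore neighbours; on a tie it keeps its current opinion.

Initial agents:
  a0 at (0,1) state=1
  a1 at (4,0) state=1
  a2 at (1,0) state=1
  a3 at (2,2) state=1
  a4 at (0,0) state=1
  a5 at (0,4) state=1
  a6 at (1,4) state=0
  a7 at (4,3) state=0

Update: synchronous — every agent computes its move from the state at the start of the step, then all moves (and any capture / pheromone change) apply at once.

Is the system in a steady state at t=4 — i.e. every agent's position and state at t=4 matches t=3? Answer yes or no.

t=1: a0@(0,1):1 a1@(4,0):1 a2@(1,0):1 a3@(2,2):1 a4@(0,0):1 a5@(0,4):1 a6@(1,4):1 a7@(4,3):0
t=2: (unchanged — steady state)

yes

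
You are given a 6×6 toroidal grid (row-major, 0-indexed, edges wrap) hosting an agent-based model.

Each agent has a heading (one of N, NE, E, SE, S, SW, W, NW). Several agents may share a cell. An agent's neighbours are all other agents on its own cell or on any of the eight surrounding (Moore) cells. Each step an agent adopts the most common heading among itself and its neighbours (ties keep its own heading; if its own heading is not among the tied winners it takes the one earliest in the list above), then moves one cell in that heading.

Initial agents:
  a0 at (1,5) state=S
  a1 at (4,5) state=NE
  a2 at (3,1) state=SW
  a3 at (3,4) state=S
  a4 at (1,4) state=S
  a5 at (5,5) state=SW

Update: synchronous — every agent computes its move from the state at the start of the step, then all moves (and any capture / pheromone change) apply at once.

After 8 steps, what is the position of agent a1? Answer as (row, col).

(4, 3)

t=1: a0@(2,5):S a1@(3,0):NE a2@(4,0):SW a3@(4,4):S a4@(2,4):S a5@(0,4):SW
t=2: a0@(3,5):S a1@(2,1):NE a2@(5,5):SW a3@(5,4):S a4@(3,4):S a5@(1,3):SW
t=3: a0@(4,5):S a1@(1,2):NE a2@(0,4):SW a3@(0,4):S a4@(4,4):S a5@(2,2):SW
t=4: a0@(5,5):S a1@(0,3):NE a2@(1,3):SW a3@(1,4):S a4@(5,4):S a5@(3,1):SW
t=5: a0@(0,5):S a1@(1,3):S a2@(2,2):SW a3@(2,4):S a4@(0,4):S a5@(4,0):SW
t=6: a0@(1,5):S a1@(2,3):S a2@(3,1):SW a3@(3,4):S a4@(1,4):S a5@(5,5):SW
t=7: a0@(2,5):S a1@(3,3):S a2@(4,0):SW a3@(4,4):S a4@(2,4):S a5@(0,4):SW
t=8: a0@(3,5):S a1@(4,3):S a2@(5,5):SW a3@(5,4):S a4@(3,4):S a5@(1,3):SW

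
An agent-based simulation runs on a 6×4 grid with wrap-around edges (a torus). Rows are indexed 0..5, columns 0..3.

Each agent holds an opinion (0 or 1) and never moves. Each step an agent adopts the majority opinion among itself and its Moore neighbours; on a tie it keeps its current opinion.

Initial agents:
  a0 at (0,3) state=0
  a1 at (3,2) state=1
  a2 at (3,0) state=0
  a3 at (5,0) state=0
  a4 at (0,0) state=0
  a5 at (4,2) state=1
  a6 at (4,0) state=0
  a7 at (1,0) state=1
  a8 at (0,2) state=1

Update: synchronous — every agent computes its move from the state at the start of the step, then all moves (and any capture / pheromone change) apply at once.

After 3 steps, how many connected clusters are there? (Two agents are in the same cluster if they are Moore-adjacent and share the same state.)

3

t=1: a0@(0,3):0 a1@(3,2):1 a2@(3,0):0 a3@(5,0):0 a4@(0,0):0 a5@(4,2):1 a6@(4,0):0 a7@(1,0):0 a8@(0,2):1
t=2: (unchanged — steady state)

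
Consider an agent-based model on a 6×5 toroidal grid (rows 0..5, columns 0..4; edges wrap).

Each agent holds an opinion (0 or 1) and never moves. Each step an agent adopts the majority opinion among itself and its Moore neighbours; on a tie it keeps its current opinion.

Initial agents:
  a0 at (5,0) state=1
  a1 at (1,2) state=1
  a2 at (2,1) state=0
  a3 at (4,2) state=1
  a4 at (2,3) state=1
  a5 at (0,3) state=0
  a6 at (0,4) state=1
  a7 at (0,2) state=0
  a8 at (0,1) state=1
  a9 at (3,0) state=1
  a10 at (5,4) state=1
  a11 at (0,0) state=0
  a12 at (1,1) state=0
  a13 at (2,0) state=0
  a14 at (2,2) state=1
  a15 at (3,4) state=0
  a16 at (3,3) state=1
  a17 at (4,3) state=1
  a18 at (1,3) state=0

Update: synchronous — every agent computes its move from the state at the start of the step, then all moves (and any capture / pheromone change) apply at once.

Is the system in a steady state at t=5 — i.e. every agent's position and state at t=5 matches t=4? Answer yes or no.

yes

t=1: a0@(5,0):1 a1@(1,2):0 a2@(2,1):0 a3@(4,2):1 a4@(2,3):1 a5@(0,3):0 a6@(0,4):1 a7@(0,2):0 a8@(0,1):1 a9@(3,0):0 a10@(5,4):1 a11@(0,0):1 a12@(1,1):0 a13@(2,0):0 a14@(2,2):1 a15@(3,4):1 a16@(3,3):1 a17@(4,3):1 a18@(1,3):1
t=2: (unchanged — steady state)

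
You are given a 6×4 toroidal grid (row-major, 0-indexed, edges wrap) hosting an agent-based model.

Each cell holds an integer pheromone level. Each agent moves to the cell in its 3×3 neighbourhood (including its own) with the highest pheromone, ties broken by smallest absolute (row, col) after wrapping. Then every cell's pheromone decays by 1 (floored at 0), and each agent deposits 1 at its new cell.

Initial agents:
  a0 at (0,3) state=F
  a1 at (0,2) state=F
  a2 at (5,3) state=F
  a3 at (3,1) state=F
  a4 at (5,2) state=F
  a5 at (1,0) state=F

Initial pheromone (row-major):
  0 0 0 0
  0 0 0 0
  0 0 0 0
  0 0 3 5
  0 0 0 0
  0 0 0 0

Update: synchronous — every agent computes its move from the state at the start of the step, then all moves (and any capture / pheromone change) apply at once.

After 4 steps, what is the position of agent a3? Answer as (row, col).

(3, 3)

t=1: a0@(0,0) a1@(0,1) a2@(0,0) a3@(3,2) a4@(0,1) a5@(0,0) | pheromone: 3 2 0 0 / 0 0 0 0 / 0 0 0 0 / 0 0 3 4 / 0 0 0 0 / 0 0 0 0
t=2: a0@(0,0) a1@(0,0) a2@(0,0) a3@(3,3) a4@(0,0) a5@(0,0) | pheromone: 7 1 0 0 / 0 0 0 0 / 0 0 0 0 / 0 0 2 4 / 0 0 0 0 / 0 0 0 0
t=3: a0@(0,0) a1@(0,0) a2@(0,0) a3@(3,3) a4@(0,0) a5@(0,0) | pheromone: 11 0 0 0 / 0 0 0 0 / 0 0 0 0 / 0 0 1 4 / 0 0 0 0 / 0 0 0 0
t=4: a0@(0,0) a1@(0,0) a2@(0,0) a3@(3,3) a4@(0,0) a5@(0,0) | pheromone: 15 0 0 0 / 0 0 0 0 / 0 0 0 0 / 0 0 0 4 / 0 0 0 0 / 0 0 0 0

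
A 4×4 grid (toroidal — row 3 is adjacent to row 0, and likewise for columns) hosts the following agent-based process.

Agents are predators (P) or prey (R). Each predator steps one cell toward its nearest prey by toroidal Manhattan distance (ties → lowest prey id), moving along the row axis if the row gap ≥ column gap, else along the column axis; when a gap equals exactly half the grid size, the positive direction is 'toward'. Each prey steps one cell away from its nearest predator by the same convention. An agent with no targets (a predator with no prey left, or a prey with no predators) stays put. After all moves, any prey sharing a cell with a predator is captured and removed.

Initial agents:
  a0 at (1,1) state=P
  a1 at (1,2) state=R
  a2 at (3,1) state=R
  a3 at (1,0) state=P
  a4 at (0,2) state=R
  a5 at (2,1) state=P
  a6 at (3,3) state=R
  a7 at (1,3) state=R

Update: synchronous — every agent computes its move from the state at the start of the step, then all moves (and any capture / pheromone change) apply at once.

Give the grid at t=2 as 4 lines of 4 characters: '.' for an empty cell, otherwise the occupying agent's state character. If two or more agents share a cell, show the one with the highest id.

.PP.
.R..
...P
...R

t=1: a0@(1,2):P a2@(0,1):R a3@(1,3):P a4@(3,2):R a5@(3,1):P a6@(2,3):R
t=2: a0@(0,2):P a2@(1,1):R a3@(2,3):P a4@(3,3):R a5@(0,1):P a6@(3,3):R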